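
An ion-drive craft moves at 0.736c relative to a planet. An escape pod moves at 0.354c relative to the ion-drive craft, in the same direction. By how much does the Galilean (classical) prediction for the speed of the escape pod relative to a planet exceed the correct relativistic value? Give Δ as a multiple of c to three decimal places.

Δ = 0.225c

Galilean: u_cl = 0.354 + 0.736 = 1.0900.
Relativistic: u_rel = (0.354 + 0.736) / (1 + 0.354·0.736) = 1.0900/1.2605 = 0.8647.
Δ = 1.0900 − 0.8647 = 0.2253.
(The classical prediction exceeds c; the relativistic result does not.)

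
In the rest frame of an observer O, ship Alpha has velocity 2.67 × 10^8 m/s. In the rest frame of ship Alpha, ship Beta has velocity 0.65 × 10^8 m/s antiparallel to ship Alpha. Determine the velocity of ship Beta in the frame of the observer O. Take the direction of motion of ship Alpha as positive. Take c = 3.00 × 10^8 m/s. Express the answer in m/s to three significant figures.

In units of c (dividing by 3.00 × 10^8 m/s): v = 0.890, u' = -0.217.
u = (u' + v)/(1 + u'v/c²):
u = (-0.217 + 0.890) / (1 + (-0.217)·0.890) = 0.6733/0.8072 = 0.8342
Converting back: u = 0.8342 × 3.00 × 10^8 m/s.

+2.50 × 10^8 m/s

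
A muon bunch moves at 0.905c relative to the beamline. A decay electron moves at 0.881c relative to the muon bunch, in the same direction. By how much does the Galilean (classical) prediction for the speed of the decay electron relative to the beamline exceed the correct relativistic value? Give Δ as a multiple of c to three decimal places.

Galilean: u_cl = 0.881 + 0.905 = 1.7860.
Relativistic: u_rel = (0.881 + 0.905) / (1 + 0.881·0.905) = 1.7860/1.7973 = 0.9937.
Δ = 1.7860 − 0.9937 = 0.7923.
(The classical prediction exceeds c; the relativistic result does not.)

Δ = 0.792c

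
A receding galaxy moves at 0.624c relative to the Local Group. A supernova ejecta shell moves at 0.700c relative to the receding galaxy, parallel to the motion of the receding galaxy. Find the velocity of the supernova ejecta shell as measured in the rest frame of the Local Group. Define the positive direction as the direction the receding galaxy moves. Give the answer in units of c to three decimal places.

With v = 0.624 and u' = 0.700 (in units of c),
u = (u' + v)/(1 + u'v/c²):
u = (0.700 + 0.624) / (1 + 0.700·0.624) = 1.3240/1.4368 = 0.9215

0.921c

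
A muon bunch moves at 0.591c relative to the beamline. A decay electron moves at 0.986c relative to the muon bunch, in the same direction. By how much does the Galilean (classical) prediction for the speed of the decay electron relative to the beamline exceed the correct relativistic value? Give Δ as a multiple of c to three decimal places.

Galilean: u_cl = 0.986 + 0.591 = 1.5770.
Relativistic: u_rel = (0.986 + 0.591) / (1 + 0.986·0.591) = 1.5770/1.5827 = 0.9964.
Δ = 1.5770 − 0.9964 = 0.5806.
(The classical prediction exceeds c; the relativistic result does not.)

Δ = 0.581c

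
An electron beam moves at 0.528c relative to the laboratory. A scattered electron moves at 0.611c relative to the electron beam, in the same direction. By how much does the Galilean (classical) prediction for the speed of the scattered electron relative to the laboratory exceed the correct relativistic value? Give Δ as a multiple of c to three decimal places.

Galilean: u_cl = 0.611 + 0.528 = 1.1390.
Relativistic: u_rel = (0.611 + 0.528) / (1 + 0.611·0.528) = 1.1390/1.3226 = 0.8612.
Δ = 1.1390 − 0.8612 = 0.2778.
(The classical prediction exceeds c; the relativistic result does not.)

Δ = 0.278c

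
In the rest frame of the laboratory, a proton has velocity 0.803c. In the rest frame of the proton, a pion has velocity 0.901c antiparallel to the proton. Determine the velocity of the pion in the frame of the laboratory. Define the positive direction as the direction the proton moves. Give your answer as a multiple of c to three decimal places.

With v = 0.803 and u' = -0.901 (in units of c),
u = (u' + v)/(1 + u'v/c²):
u = (-0.901 + 0.803) / (1 + (-0.901)·0.803) = -0.0980/0.2765 = -0.3544

-0.354c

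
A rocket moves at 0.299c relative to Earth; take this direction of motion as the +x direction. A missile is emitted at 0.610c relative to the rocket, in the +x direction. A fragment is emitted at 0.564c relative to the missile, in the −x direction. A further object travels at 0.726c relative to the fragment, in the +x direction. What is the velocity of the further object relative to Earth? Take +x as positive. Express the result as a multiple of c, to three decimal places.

+0.861c

Apply u = (u' + v)/(1 + u'v/c²) successively, working outward toward Earth.
Start: velocity of the rocket relative to Earth = 0.2990c.
Compose with the missile (u' = 0.610 in the rocket frame): u_1 = (0.610 + 0.299) / (1 + 0.610·0.299) = 0.9090/1.1824 = 0.7688.
Compose with the fragment (u' = -0.564 in the missile frame): u_2 = (-0.564 + 0.769) / (1 + (-0.564)·0.769) = 0.2048/0.5664 = 0.3615.
Compose with the further object (u' = 0.726 in the fragment frame): u_3 = (0.726 + 0.362) / (1 + 0.726·0.362) = 1.0875/1.2625 = 0.8614.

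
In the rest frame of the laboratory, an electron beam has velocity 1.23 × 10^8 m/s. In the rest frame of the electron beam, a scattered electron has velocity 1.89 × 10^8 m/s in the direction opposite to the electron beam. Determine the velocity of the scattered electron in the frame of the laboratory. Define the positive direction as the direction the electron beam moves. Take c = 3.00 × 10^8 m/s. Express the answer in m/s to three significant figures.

-8.90 × 10^7 m/s

In units of c (dividing by 3.00 × 10^8 m/s): v = 0.410, u' = -0.630.
u = (u' + v)/(1 + u'v/c²):
u = (-0.630 + 0.410) / (1 + (-0.630)·0.410) = -0.2200/0.7417 = -0.2966
Converting back: u = -0.2966 × 3.00 × 10^8 m/s.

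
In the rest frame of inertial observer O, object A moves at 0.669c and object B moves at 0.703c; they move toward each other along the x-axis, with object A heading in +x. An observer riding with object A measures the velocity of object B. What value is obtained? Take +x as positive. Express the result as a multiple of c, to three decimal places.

-0.933c

β_A = 0.669, β_B = -0.703.
Transform to A's frame with the inverse velocity-addition law: u' = (u − v)/(1 − uv/c²), taking u = β_B and v = β_A.
u' = (-0.703 − 0.669) / (1 − (0.669)(-0.703)) = -1.3720/1.4703 = -0.9331.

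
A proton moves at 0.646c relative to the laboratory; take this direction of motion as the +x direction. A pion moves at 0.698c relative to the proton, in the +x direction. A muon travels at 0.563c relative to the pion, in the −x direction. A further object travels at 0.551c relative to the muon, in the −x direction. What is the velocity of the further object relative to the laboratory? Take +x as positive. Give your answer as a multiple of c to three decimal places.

Apply u = (u' + v)/(1 + u'v/c²) successively, working outward toward the laboratory.
Start: velocity of the proton relative to the laboratory = 0.6460c.
Compose with the pion (u' = 0.698 in the proton frame): u_1 = (0.698 + 0.646) / (1 + 0.698·0.646) = 1.3440/1.4509 = 0.9263.
Compose with the muon (u' = -0.563 in the pion frame): u_2 = (-0.563 + 0.926) / (1 + (-0.563)·0.926) = 0.3633/0.4785 = 0.7593.
Compose with the further object (u' = -0.551 in the muon frame): u_3 = (-0.551 + 0.759) / (1 + (-0.551)·0.759) = 0.2083/0.5816 = 0.3582.

+0.358c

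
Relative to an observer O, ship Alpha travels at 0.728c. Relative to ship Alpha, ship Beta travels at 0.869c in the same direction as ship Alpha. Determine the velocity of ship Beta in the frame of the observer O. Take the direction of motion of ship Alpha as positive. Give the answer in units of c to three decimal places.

With v = 0.728 and u' = 0.869 (in units of c),
u = (u' + v)/(1 + u'v/c²):
u = (0.869 + 0.728) / (1 + 0.869·0.728) = 1.5970/1.6326 = 0.9782
(Galilean addition would give +1.597c, exceeding c.)

0.978c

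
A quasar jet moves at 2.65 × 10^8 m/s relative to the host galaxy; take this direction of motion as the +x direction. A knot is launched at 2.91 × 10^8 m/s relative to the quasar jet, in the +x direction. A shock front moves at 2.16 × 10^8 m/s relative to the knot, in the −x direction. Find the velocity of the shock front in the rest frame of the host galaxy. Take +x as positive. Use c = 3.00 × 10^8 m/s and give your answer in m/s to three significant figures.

Apply u = (u' + v)/(1 + u'v/c²) successively, working outward toward the host galaxy.
(Dividing each given speed by c = 3.00 × 10^8 m/s to work in units of c.)
Start: velocity of the quasar jet relative to the host galaxy = 0.8833c.
Compose with the knot (u' = 0.970 in the quasar jet frame): u_1 = (0.970 + 0.883) / (1 + 0.970·0.883) = 1.8533/1.8568 = 0.9981.
Compose with the shock front (u' = -0.720 in the knot frame): u_2 = (-0.720 + 0.998) / (1 + (-0.720)·0.998) = 0.2781/0.2814 = 0.9885.
So u = 0.9885 × 3.00 × 10^8 m/s.

+2.97 × 10^8 m/s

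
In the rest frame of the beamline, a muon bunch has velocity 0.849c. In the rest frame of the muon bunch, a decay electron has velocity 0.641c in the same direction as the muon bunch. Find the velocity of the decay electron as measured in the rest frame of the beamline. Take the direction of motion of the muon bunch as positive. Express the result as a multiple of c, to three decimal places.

0.965c

With v = 0.849 and u' = 0.641 (in units of c),
u = (u' + v)/(1 + u'v/c²):
u = (0.641 + 0.849) / (1 + 0.641·0.849) = 1.4900/1.5442 = 0.9649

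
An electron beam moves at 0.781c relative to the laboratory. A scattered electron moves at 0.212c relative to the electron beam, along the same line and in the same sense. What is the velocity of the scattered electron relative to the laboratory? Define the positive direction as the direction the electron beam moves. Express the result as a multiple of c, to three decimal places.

With v = 0.781 and u' = 0.212 (in units of c),
u = (u' + v)/(1 + u'v/c²):
u = (0.212 + 0.781) / (1 + 0.212·0.781) = 0.9930/1.1656 = 0.8519
(Galilean addition would give +0.993c.)

0.852c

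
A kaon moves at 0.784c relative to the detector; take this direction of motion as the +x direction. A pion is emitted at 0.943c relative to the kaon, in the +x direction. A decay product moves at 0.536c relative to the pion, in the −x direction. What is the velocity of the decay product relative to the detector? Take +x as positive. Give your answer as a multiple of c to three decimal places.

+0.977c

Apply u = (u' + v)/(1 + u'v/c²) successively, working outward toward the detector.
Start: velocity of the kaon relative to the detector = 0.7840c.
Compose with the pion (u' = 0.943 in the kaon frame): u_1 = (0.943 + 0.784) / (1 + 0.943·0.784) = 1.7270/1.7393 = 0.9929.
Compose with the decay product (u' = -0.536 in the pion frame): u_2 = (-0.536 + 0.993) / (1 + (-0.536)·0.993) = 0.4569/0.4678 = 0.9768.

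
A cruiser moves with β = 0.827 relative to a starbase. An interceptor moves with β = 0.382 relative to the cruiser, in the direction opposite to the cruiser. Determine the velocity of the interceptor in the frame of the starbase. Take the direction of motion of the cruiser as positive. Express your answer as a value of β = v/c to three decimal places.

With v = 0.827 and u' = -0.382 (in units of c),
u = (u' + v)/(1 + u'v/c²):
u = (-0.382 + 0.827) / (1 + (-0.382)·0.827) = 0.4450/0.6841 = 0.6505

β = +0.651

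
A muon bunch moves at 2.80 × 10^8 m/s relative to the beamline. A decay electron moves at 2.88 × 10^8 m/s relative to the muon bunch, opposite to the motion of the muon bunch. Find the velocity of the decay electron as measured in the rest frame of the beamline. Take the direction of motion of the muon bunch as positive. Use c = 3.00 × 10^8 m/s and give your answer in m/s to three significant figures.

-7.69 × 10^7 m/s

In units of c (dividing by 3.00 × 10^8 m/s): v = 0.933, u' = -0.960.
u = (u' + v)/(1 + u'v/c²):
u = (-0.960 + 0.933) / (1 + (-0.960)·0.933) = -0.0267/0.1040 = -0.2564
Converting back: u = -0.2564 × 3.00 × 10^8 m/s.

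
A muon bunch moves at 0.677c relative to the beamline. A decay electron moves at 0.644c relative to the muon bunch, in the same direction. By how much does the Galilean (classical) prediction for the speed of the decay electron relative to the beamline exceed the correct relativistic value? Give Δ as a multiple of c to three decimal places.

Δ = 0.401c

Galilean: u_cl = 0.644 + 0.677 = 1.3210.
Relativistic: u_rel = (0.644 + 0.677) / (1 + 0.644·0.677) = 1.3210/1.4360 = 0.9199.
Δ = 1.3210 − 0.9199 = 0.4011.
(The classical prediction exceeds c; the relativistic result does not.)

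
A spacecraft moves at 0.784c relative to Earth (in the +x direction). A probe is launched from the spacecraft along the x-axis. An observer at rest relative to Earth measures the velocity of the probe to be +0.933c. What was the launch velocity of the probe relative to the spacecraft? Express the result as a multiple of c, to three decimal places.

+0.555c

Invert the composition law: u' = (u − v)/(1 − uv/c²).
u' = (0.933 − 0.784) / (1 − (0.933)(0.784)) = 0.1490/0.2685 = 0.5549.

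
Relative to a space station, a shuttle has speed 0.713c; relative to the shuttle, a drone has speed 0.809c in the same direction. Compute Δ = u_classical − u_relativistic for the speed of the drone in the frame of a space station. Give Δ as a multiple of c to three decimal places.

Galilean: u_cl = 0.809 + 0.713 = 1.5220.
Relativistic: u_rel = (0.809 + 0.713) / (1 + 0.809·0.713) = 1.5220/1.5768 = 0.9652.
Δ = 1.5220 − 0.9652 = 0.5568.
(The classical prediction exceeds c; the relativistic result does not.)

Δ = 0.557c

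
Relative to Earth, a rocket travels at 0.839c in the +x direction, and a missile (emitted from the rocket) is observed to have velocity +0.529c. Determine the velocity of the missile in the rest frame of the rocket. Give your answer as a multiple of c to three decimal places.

-0.557c

Invert the composition law: u' = (u − v)/(1 − uv/c²).
u' = (0.529 − 0.839) / (1 − (0.529)(0.839)) = -0.3100/0.5562 = -0.5574.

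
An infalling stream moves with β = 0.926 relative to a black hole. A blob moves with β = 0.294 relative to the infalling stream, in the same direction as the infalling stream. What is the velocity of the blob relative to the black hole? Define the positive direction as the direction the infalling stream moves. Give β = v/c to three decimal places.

With v = 0.926 and u' = 0.294 (in units of c),
u = (u' + v)/(1 + u'v/c²):
u = (0.294 + 0.926) / (1 + 0.294·0.926) = 1.2200/1.2722 = 0.9589
(Galilean addition would give +1.220c, exceeding c.)

β = 0.959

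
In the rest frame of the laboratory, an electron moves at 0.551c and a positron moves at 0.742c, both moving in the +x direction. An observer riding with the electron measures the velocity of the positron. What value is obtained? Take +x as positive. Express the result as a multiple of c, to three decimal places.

+0.323c

β_A = 0.551, β_B = 0.742.
Transform to A's frame with the inverse velocity-addition law: u' = (u − v)/(1 − uv/c²), taking u = β_B and v = β_A.
u' = (0.742 − 0.551) / (1 − (0.551)(0.742)) = 0.1910/0.5912 = 0.3231.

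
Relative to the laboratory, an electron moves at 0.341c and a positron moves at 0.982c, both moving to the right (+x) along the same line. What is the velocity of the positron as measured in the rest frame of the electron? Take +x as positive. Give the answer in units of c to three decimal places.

+0.964c

β_A = 0.341, β_B = 0.982.
Transform to A's frame with the inverse velocity-addition law: u' = (u − v)/(1 − uv/c²), taking u = β_B and v = β_A.
u' = (0.982 − 0.341) / (1 − (0.341)(0.982)) = 0.6410/0.6651 = 0.9637.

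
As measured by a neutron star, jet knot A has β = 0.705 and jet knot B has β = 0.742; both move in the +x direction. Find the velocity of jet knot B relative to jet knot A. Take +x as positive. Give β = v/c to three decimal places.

β_A = 0.705, β_B = 0.742.
Transform to A's frame with the inverse velocity-addition law: u' = (u − v)/(1 − uv/c²), taking u = β_B and v = β_A.
u' = (0.742 − 0.705) / (1 − (0.705)(0.742)) = 0.0370/0.4769 = 0.0776.

β = +0.078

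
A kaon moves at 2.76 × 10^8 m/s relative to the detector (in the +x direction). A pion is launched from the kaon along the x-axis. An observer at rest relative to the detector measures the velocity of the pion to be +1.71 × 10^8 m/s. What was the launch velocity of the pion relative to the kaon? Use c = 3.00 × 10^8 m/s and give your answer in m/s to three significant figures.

v = 0.920c, u = 0.570c.
Invert the composition law: u' = (u − v)/(1 − uv/c²).
u' = (0.570 − 0.920) / (1 − (0.570)(0.920)) = -0.3500/0.4756 = -0.7359.
u' = -0.7359 × 3.00 × 10^8 m/s.

-2.21 × 10^8 m/s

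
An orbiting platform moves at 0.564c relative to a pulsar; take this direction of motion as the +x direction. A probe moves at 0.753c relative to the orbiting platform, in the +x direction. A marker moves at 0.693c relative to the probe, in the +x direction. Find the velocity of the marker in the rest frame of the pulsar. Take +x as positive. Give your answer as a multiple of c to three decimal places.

0.986c

Apply u = (u' + v)/(1 + u'v/c²) successively, working outward toward the pulsar.
Start: velocity of the orbiting platform relative to the pulsar = 0.5640c.
Compose with the probe (u' = 0.753 in the orbiting platform frame): u_1 = (0.753 + 0.564) / (1 + 0.753·0.564) = 1.3170/1.4247 = 0.9244.
Compose with the marker (u' = 0.693 in the probe frame): u_2 = (0.693 + 0.924) / (1 + 0.693·0.924) = 1.6174/1.6406 = 0.9859.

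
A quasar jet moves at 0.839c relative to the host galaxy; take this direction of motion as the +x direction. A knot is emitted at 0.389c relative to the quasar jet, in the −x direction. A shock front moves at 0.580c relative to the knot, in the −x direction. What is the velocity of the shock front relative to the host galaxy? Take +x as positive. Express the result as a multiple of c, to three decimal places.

+0.144c

Apply u = (u' + v)/(1 + u'v/c²) successively, working outward toward the host galaxy.
Start: velocity of the quasar jet relative to the host galaxy = 0.8390c.
Compose with the knot (u' = -0.389 in the quasar jet frame): u_1 = (-0.389 + 0.839) / (1 + (-0.389)·0.839) = 0.4500/0.6736 = 0.6680.
Compose with the shock front (u' = -0.580 in the knot frame): u_2 = (-0.580 + 0.668) / (1 + (-0.580)·0.668) = 0.0880/0.6125 = 0.1437.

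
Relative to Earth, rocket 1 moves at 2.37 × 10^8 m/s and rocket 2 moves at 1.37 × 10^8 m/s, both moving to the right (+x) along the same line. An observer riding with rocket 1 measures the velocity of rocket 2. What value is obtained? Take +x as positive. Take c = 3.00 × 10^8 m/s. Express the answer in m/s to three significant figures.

-1.56 × 10^8 m/s

β_A = 0.790, β_B = 0.457 (dividing each by c = 3.00 × 10^8 m/s).
Transform to A's frame with the inverse velocity-addition law: u' = (u − v)/(1 − uv/c²), taking u = β_B and v = β_A.
u' = (0.457 − 0.790) / (1 − (0.790)(0.457)) = -0.3333/0.6392 = -0.5215.
u' = -0.5215 × 3.00 × 10^8 m/s.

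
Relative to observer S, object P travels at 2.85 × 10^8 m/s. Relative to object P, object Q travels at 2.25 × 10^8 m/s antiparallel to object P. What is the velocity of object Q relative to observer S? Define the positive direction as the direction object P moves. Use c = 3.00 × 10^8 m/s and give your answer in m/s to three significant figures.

In units of c (dividing by 3.00 × 10^8 m/s): v = 0.950, u' = -0.750.
u = (u' + v)/(1 + u'v/c²):
u = (-0.750 + 0.950) / (1 + (-0.750)·0.950) = 0.2000/0.2875 = 0.6957
(Galilean addition would give +0.200c.)
Converting back: u = 0.6957 × 3.00 × 10^8 m/s.

+2.09 × 10^8 m/s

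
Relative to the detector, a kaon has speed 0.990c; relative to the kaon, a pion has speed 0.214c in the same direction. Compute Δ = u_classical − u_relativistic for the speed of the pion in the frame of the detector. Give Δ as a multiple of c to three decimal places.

Δ = 0.210c

Galilean: u_cl = 0.214 + 0.990 = 1.2040.
Relativistic: u_rel = (0.214 + 0.990) / (1 + 0.214·0.990) = 1.2040/1.2119 = 0.9935.
Δ = 1.2040 − 0.9935 = 0.2105.
(The classical prediction exceeds c; the relativistic result does not.)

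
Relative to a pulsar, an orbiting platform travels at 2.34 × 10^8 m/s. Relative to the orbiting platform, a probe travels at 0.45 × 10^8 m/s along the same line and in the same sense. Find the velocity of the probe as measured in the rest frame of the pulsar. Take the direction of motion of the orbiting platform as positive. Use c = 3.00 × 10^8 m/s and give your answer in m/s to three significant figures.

2.50 × 10^8 m/s

In units of c (dividing by 3.00 × 10^8 m/s): v = 0.780, u' = 0.150.
u = (u' + v)/(1 + u'v/c²):
u = (0.150 + 0.780) / (1 + 0.150·0.780) = 0.9300/1.1170 = 0.8326
Converting back: u = 0.8326 × 3.00 × 10^8 m/s.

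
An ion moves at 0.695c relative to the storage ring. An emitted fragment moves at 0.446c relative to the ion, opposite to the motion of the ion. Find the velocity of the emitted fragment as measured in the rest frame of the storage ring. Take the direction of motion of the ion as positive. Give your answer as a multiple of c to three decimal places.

With v = 0.695 and u' = -0.446 (in units of c),
u = (u' + v)/(1 + u'v/c²):
u = (-0.446 + 0.695) / (1 + (-0.446)·0.695) = 0.2490/0.6900 = 0.3609
(Galilean addition would give +0.249c.)

+0.361c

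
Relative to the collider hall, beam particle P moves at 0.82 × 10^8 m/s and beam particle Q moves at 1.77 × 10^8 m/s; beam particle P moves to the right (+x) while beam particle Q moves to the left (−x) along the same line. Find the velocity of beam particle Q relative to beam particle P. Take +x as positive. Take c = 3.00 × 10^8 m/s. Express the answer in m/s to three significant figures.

β_A = 0.273, β_B = -0.590 (dividing each by c = 3.00 × 10^8 m/s).
Transform to A's frame with the inverse velocity-addition law: u' = (u − v)/(1 − uv/c²), taking u = β_B and v = β_A.
u' = (-0.590 − 0.273) / (1 − (0.273)(-0.590)) = -0.8633/1.1613 = -0.7434.
u' = -0.7434 × 3.00 × 10^8 m/s.

-2.23 × 10^8 m/s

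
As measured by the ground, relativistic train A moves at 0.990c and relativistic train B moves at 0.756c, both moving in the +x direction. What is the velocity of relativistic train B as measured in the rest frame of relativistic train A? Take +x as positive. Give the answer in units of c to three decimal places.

β_A = 0.990, β_B = 0.756.
Transform to A's frame with the inverse velocity-addition law: u' = (u − v)/(1 − uv/c²), taking u = β_B and v = β_A.
u' = (0.756 − 0.990) / (1 − (0.990)(0.756)) = -0.2340/0.2516 = -0.9302.

-0.930c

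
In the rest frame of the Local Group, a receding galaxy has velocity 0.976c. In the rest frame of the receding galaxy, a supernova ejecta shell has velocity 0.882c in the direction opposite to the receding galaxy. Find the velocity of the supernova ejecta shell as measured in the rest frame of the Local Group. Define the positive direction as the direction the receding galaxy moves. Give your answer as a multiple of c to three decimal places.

With v = 0.976 and u' = -0.882 (in units of c),
u = (u' + v)/(1 + u'v/c²):
u = (-0.882 + 0.976) / (1 + (-0.882)·0.976) = 0.0940/0.1392 = 0.6754
(Galilean addition would give +0.094c.)

+0.675c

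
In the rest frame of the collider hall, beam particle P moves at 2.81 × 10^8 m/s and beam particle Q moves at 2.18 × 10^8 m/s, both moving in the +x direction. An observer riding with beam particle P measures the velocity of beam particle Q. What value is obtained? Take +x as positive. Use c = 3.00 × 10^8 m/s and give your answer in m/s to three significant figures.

-1.97 × 10^8 m/s

β_A = 0.937, β_B = 0.727 (dividing each by c = 3.00 × 10^8 m/s).
Transform to A's frame with the inverse velocity-addition law: u' = (u − v)/(1 − uv/c²), taking u = β_B and v = β_A.
u' = (0.727 − 0.937) / (1 − (0.937)(0.727)) = -0.2100/0.3194 = -0.6576.
u' = -0.6576 × 3.00 × 10^8 m/s.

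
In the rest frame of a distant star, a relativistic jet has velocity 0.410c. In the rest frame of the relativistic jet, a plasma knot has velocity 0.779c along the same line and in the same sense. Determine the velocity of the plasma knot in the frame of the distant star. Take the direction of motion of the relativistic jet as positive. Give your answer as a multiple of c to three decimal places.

0.901c

With v = 0.410 and u' = 0.779 (in units of c),
u = (u' + v)/(1 + u'v/c²):
u = (0.779 + 0.410) / (1 + 0.779·0.410) = 1.1890/1.3194 = 0.9012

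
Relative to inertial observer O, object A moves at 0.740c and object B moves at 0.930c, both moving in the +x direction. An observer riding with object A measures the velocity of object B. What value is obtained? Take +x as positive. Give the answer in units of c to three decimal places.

+0.609c

β_A = 0.740, β_B = 0.930.
Transform to A's frame with the inverse velocity-addition law: u' = (u − v)/(1 − uv/c²), taking u = β_B and v = β_A.
u' = (0.930 − 0.740) / (1 − (0.740)(0.930)) = 0.1900/0.3118 = 0.6094.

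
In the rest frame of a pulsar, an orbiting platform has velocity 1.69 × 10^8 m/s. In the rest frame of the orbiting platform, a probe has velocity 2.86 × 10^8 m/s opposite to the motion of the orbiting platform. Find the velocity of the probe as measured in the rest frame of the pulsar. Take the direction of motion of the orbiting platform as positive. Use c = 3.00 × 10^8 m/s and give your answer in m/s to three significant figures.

In units of c (dividing by 3.00 × 10^8 m/s): v = 0.563, u' = -0.953.
u = (u' + v)/(1 + u'v/c²):
u = (-0.953 + 0.563) / (1 + (-0.953)·0.563) = -0.3900/0.4630 = -0.8424
(Galilean addition would give -0.390c.)
Converting back: u = -0.8424 × 3.00 × 10^8 m/s.

-2.53 × 10^8 m/s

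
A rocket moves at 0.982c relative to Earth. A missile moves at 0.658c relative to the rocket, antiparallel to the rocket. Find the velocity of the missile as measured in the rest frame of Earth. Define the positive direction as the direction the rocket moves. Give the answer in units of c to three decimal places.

With v = 0.982 and u' = -0.658 (in units of c),
u = (u' + v)/(1 + u'v/c²):
u = (-0.658 + 0.982) / (1 + (-0.658)·0.982) = 0.3240/0.3538 = 0.9157

+0.916c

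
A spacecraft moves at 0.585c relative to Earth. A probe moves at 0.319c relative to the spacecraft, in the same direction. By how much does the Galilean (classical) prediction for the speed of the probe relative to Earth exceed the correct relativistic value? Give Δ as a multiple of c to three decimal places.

Galilean: u_cl = 0.319 + 0.585 = 0.9040.
Relativistic: u_rel = (0.319 + 0.585) / (1 + 0.319·0.585) = 0.9040/1.1866 = 0.7618.
Δ = 0.9040 − 0.7618 = 0.1422.

Δ = 0.142c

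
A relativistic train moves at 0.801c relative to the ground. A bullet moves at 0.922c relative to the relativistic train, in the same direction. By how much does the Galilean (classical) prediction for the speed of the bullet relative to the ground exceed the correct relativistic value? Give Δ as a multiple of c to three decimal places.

Δ = 0.732c

Galilean: u_cl = 0.922 + 0.801 = 1.7230.
Relativistic: u_rel = (0.922 + 0.801) / (1 + 0.922·0.801) = 1.7230/1.7385 = 0.9911.
Δ = 1.7230 − 0.9911 = 0.7319.
(The classical prediction exceeds c; the relativistic result does not.)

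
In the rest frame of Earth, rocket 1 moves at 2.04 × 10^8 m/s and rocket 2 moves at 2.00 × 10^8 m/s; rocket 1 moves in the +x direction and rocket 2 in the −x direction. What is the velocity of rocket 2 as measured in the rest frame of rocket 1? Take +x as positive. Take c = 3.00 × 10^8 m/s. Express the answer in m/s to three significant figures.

β_A = 0.680, β_B = -0.667 (dividing each by c = 3.00 × 10^8 m/s).
Transform to A's frame with the inverse velocity-addition law: u' = (u − v)/(1 − uv/c²), taking u = β_B and v = β_A.
u' = (-0.667 − 0.680) / (1 − (0.680)(-0.667)) = -1.3467/1.4533 = -0.9266.
u' = -0.9266 × 3.00 × 10^8 m/s.

-2.78 × 10^8 m/s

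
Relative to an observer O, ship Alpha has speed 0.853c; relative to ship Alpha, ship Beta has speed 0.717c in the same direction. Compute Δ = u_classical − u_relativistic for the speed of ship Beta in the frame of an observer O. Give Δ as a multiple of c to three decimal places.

Δ = 0.596c

Galilean: u_cl = 0.717 + 0.853 = 1.5700.
Relativistic: u_rel = (0.717 + 0.853) / (1 + 0.717·0.853) = 1.5700/1.6116 = 0.9742.
Δ = 1.5700 − 0.9742 = 0.5958.
(The classical prediction exceeds c; the relativistic result does not.)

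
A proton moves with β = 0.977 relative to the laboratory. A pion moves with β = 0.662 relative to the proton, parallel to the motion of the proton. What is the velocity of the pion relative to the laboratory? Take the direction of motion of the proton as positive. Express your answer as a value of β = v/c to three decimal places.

With v = 0.977 and u' = 0.662 (in units of c),
u = (u' + v)/(1 + u'v/c²):
u = (0.662 + 0.977) / (1 + 0.662·0.977) = 1.6390/1.6468 = 0.9953
(Galilean addition would give +1.639c, exceeding c.)

β = 0.995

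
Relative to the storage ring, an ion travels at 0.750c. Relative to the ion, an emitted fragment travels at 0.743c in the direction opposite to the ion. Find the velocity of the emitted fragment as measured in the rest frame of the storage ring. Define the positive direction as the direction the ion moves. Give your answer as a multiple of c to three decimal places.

+0.016c

With v = 0.750 and u' = -0.743 (in units of c),
u = (u' + v)/(1 + u'v/c²):
u = (-0.743 + 0.750) / (1 + (-0.743)·0.750) = 0.0070/0.4427 = 0.0158
(Galilean addition would give +0.007c.)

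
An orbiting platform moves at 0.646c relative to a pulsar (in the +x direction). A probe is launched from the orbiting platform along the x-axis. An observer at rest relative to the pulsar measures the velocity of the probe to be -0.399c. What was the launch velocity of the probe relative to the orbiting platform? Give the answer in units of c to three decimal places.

Invert the composition law: u' = (u − v)/(1 − uv/c²).
u' = (-0.399 − 0.646) / (1 − (-0.399)(0.646)) = -1.0450/1.2578 = -0.8308.

-0.831c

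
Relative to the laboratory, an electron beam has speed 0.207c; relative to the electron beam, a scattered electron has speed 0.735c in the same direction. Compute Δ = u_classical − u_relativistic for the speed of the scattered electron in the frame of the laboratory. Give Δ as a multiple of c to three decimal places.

Δ = 0.124c

Galilean: u_cl = 0.735 + 0.207 = 0.9420.
Relativistic: u_rel = (0.735 + 0.207) / (1 + 0.735·0.207) = 0.9420/1.1521 = 0.8176.
Δ = 0.9420 − 0.8176 = 0.1244.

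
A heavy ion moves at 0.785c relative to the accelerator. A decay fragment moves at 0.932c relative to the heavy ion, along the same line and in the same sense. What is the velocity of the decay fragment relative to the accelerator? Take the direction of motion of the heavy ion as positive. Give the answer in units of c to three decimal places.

With v = 0.785 and u' = 0.932 (in units of c),
u = (u' + v)/(1 + u'v/c²):
u = (0.932 + 0.785) / (1 + 0.932·0.785) = 1.7170/1.7316 = 0.9916
(Galilean addition would give +1.717c, exceeding c.)

0.992c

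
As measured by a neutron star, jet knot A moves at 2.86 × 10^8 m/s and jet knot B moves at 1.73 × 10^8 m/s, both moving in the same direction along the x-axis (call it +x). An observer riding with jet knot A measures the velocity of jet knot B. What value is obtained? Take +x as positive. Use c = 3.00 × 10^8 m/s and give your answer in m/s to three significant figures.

β_A = 0.953, β_B = 0.577 (dividing each by c = 3.00 × 10^8 m/s).
Transform to A's frame with the inverse velocity-addition law: u' = (u − v)/(1 − uv/c²), taking u = β_B and v = β_A.
u' = (0.577 − 0.953) / (1 − (0.953)(0.577)) = -0.3767/0.4502 = -0.8366.
u' = -0.8366 × 3.00 × 10^8 m/s.

-2.51 × 10^8 m/s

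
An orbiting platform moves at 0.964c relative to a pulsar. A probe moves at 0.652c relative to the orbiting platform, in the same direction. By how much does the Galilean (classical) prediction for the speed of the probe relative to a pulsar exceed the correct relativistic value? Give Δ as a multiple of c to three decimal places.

Galilean: u_cl = 0.652 + 0.964 = 1.6160.
Relativistic: u_rel = (0.652 + 0.964) / (1 + 0.652·0.964) = 1.6160/1.6285 = 0.9923.
Δ = 1.6160 − 0.9923 = 0.6237.
(The classical prediction exceeds c; the relativistic result does not.)

Δ = 0.624c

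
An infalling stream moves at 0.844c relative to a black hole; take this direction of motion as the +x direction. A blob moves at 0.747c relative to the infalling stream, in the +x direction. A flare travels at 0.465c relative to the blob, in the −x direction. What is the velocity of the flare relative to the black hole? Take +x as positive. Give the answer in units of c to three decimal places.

+0.935c

Apply u = (u' + v)/(1 + u'v/c²) successively, working outward toward the black hole.
Start: velocity of the infalling stream relative to the black hole = 0.8440c.
Compose with the blob (u' = 0.747 in the infalling stream frame): u_1 = (0.747 + 0.844) / (1 + 0.747·0.844) = 1.5910/1.6305 = 0.9758.
Compose with the flare (u' = -0.465 in the blob frame): u_2 = (-0.465 + 0.976) / (1 + (-0.465)·0.976) = 0.5108/0.5463 = 0.9351.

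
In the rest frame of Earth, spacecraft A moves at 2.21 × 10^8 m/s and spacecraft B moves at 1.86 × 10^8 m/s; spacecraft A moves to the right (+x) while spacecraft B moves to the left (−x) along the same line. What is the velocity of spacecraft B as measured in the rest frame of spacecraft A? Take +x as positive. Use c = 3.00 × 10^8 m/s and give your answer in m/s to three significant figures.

-2.79 × 10^8 m/s

β_A = 0.737, β_B = -0.620 (dividing each by c = 3.00 × 10^8 m/s).
Transform to A's frame with the inverse velocity-addition law: u' = (u − v)/(1 − uv/c²), taking u = β_B and v = β_A.
u' = (-0.620 − 0.737) / (1 − (0.737)(-0.620)) = -1.3567/1.4567 = -0.9313.
u' = -0.9313 × 3.00 × 10^8 m/s.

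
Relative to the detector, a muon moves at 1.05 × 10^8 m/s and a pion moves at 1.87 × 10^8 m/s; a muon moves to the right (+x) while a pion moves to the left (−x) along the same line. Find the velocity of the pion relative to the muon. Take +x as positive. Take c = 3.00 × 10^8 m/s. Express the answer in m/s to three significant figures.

-2.40 × 10^8 m/s

β_A = 0.350, β_B = -0.623 (dividing each by c = 3.00 × 10^8 m/s).
Transform to A's frame with the inverse velocity-addition law: u' = (u − v)/(1 − uv/c²), taking u = β_B and v = β_A.
u' = (-0.623 − 0.350) / (1 − (0.350)(-0.623)) = -0.9733/1.2182 = -0.7990.
u' = -0.7990 × 3.00 × 10^8 m/s.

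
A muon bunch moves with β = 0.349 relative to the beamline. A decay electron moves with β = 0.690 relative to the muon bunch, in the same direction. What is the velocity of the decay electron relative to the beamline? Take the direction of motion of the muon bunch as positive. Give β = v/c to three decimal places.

With v = 0.349 and u' = 0.690 (in units of c),
u = (u' + v)/(1 + u'v/c²):
u = (0.690 + 0.349) / (1 + 0.690·0.349) = 1.0390/1.2408 = 0.8374
(Galilean addition would give +1.039c, exceeding c.)

β = 0.837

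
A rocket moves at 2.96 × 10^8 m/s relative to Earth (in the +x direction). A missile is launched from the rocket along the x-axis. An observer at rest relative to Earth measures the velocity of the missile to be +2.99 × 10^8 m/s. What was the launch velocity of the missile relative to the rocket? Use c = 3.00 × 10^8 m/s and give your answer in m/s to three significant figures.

+1.80 × 10^8 m/s

v = 0.987c, u = 0.997c.
Invert the composition law: u' = (u − v)/(1 − uv/c²).
u' = (0.997 − 0.987) / (1 − (0.997)(0.987)) = 0.0100/0.0166 = 0.6016.
u' = 0.6016 × 3.00 × 10^8 m/s.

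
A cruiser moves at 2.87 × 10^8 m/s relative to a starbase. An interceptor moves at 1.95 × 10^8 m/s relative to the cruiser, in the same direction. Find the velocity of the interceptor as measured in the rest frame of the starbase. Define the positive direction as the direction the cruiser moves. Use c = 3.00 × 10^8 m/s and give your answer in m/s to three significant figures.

In units of c (dividing by 3.00 × 10^8 m/s): v = 0.957, u' = 0.650.
u = (u' + v)/(1 + u'v/c²):
u = (0.650 + 0.957) / (1 + 0.650·0.957) = 1.6067/1.6218 = 0.9906
(Galilean addition would give +1.607c, exceeding c.)
Converting back: u = 0.9906 × 3.00 × 10^8 m/s.

2.97 × 10^8 m/s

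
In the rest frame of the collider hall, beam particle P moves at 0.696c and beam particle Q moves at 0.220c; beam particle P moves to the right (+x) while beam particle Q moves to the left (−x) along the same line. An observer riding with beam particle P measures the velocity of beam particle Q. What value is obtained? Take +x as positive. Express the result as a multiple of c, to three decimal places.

β_A = 0.696, β_B = -0.220.
Transform to A's frame with the inverse velocity-addition law: u' = (u − v)/(1 − uv/c²), taking u = β_B and v = β_A.
u' = (-0.220 − 0.696) / (1 − (0.696)(-0.220)) = -0.9160/1.1531 = -0.7944.

-0.794c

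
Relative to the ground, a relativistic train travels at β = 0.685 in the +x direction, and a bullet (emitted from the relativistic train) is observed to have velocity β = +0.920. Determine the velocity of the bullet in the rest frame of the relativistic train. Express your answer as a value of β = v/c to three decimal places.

Invert the composition law: u' = (u − v)/(1 − uv/c²).
u' = (0.920 − 0.685) / (1 − (0.920)(0.685)) = 0.2350/0.3698 = 0.6355.

β = +0.635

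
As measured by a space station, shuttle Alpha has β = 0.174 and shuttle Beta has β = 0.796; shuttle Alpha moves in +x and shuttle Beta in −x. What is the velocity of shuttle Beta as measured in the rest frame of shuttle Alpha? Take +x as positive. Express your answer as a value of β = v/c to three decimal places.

β_A = 0.174, β_B = -0.796.
Transform to A's frame with the inverse velocity-addition law: u' = (u − v)/(1 − uv/c²), taking u = β_B and v = β_A.
u' = (-0.796 − 0.174) / (1 − (0.174)(-0.796)) = -0.9700/1.1385 = -0.8520.

β = -0.852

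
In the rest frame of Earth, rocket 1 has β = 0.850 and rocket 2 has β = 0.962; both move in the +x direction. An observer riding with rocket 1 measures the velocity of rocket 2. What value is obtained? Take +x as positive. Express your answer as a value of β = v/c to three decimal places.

β = +0.614

β_A = 0.850, β_B = 0.962.
Transform to A's frame with the inverse velocity-addition law: u' = (u − v)/(1 − uv/c²), taking u = β_B and v = β_A.
u' = (0.962 − 0.850) / (1 − (0.850)(0.962)) = 0.1120/0.1823 = 0.6144.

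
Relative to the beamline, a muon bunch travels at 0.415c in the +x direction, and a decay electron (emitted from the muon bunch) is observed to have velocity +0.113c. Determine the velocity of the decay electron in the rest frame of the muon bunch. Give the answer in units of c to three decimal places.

-0.317c

Invert the composition law: u' = (u − v)/(1 − uv/c²).
u' = (0.113 − 0.415) / (1 − (0.113)(0.415)) = -0.3020/0.9531 = -0.3169.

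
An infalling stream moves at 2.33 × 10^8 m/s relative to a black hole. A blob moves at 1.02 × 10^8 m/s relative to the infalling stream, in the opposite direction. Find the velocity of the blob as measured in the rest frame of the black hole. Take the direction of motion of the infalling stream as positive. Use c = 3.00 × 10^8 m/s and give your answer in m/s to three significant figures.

In units of c (dividing by 3.00 × 10^8 m/s): v = 0.777, u' = -0.340.
u = (u' + v)/(1 + u'v/c²):
u = (-0.340 + 0.777) / (1 + (-0.340)·0.777) = 0.4367/0.7359 = 0.5934
(Galilean addition would give +0.437c.)
Converting back: u = 0.5934 × 3.00 × 10^8 m/s.

+1.78 × 10^8 m/s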